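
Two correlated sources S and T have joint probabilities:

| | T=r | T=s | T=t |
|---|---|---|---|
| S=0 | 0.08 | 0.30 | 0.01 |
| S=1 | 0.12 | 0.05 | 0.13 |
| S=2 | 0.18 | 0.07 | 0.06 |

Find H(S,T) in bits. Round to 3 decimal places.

2.802 bits

H(S,T) = −Σ p(x,y)·log₂ p(x,y) over all 9 cells.
  cell (0,r): −0.08·log₂0.08 = 0.2915
  cell (0,s): −0.30·log₂0.30 = 0.5211
  cell (0,t): −0.01·log₂0.01 = 0.0664
  cell (1,r): −0.12·log₂0.12 = 0.3671
  cell (1,s): −0.05·log₂0.05 = 0.2161
  cell (1,t): −0.13·log₂0.13 = 0.3826
  cell (2,r): −0.18·log₂0.18 = 0.4453
  cell (2,s): −0.07·log₂0.07 = 0.2686
  cell (2,t): −0.06·log₂0.06 = 0.2435
Sum = 2.802 bits.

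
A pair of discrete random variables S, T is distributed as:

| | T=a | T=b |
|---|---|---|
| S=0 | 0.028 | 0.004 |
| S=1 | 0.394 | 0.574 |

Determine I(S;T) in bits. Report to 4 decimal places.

0.0213 bits

Marginals: p(S) = (0.0320, 0.9680), p(T) = (0.4220, 0.5780).
I(S;T) = H(S) + H(T) − H(S,T).
H(S) = 0.2043, H(T) = 0.9824, H(S,T) = 1.1654.
I(S;T) = 0.2043 + 0.9824 − 1.1654 = 0.0213 bits.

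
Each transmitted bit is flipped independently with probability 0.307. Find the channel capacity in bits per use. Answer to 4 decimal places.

Binary symmetric channel: C = 1 − h₂(ε) where h₂ is the binary entropy function.
h₂(0.307) = −0.307·log₂0.307 − 0.693·log₂0.693 = 0.8897.
C = 1 − 0.8897 = 0.1103 bits per channel use.

0.1103 bits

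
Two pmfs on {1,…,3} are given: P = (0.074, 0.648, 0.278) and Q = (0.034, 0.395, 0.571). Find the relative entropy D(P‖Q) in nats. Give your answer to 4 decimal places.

0.1782 nats

D(P‖Q) = Σ p·ln(p/q).
  0.074·ln(0.074/0.034) = 0.05755
  0.648·ln(0.648/0.395) = 0.32076
  0.278·ln(0.278/0.571) = -0.20010
D(P‖Q) = 0.1782 nats.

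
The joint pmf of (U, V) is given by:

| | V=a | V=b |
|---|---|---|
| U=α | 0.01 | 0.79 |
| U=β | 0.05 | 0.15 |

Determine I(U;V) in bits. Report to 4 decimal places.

Marginals: p(U) = (0.8000, 0.2000), p(V) = (0.0600, 0.9400).
I(U;V) = Σ p(x,y)·log₂[p(x,y)/(p(x)p(y))].
  (α,a): 0.01·log₂(0.2083) = -0.02263
  (α,b): 0.79·log₂(1.0505) = 0.05618
  (β,a): 0.05·log₂(4.1667) = 0.10294
  (β,b): 0.15·log₂(0.7979) = -0.04887
Sum = 0.0876 bits.

0.0876 bits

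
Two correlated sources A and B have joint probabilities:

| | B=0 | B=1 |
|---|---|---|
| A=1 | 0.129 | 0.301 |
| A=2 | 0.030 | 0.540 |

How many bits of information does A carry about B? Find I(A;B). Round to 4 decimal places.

Marginals: p(A) = (0.4300, 0.5700), p(B) = (0.1590, 0.8410).
I(A;B) = H(A) + H(B) − H(A,B).
H(A) = 0.9858, H(B) = 0.6319, H(A,B) = 1.5343.
I(A;B) = 0.9858 + 0.6319 − 1.5343 = 0.0834 bits.

0.0834 bits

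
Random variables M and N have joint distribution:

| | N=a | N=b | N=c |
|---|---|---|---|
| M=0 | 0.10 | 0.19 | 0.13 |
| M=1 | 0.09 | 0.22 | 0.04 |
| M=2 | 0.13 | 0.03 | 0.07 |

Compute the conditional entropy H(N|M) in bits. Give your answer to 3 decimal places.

1.409 bits

Marginals: p(M) = (0.4200, 0.3500, 0.2300), p(N) = (0.3200, 0.4400, 0.2400).
H(N|M) = Σ p(M) · H(N|M=·).
  M=0: p=0.4200, H(N|M=0) = 1.5343
  M=1: p=0.3500, H(N|M=1) = 1.2825
  M=2: p=0.2300, H(N|M=2) = 1.3709
Weighted sum = 1.409 bits.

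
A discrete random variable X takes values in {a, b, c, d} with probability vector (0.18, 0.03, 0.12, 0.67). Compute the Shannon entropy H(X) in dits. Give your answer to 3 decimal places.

H(X) = −Σ p·log₁₀ p.
  −(0.18)·log₁₀(0.18) = 0.1341
  −(0.03)·log₁₀(0.03) = 0.0457
  −(0.12)·log₁₀(0.12) = 0.1105
  −(0.67)·log₁₀(0.67) = 0.1165
Sum: 0.1341 + 0.0457 + 0.1105 + 0.1165 = 0.407 dits.

0.407 dits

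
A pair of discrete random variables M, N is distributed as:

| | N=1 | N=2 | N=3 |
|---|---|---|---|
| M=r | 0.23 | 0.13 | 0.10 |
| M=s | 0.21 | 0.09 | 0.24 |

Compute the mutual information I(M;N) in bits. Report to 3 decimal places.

Marginals: p(M) = (0.4600, 0.5400), p(N) = (0.4400, 0.2200, 0.3400).
I(M;N) = Σ p(x,y)·log₂[p(x,y)/(p(x)p(y))].
  (r,1): 0.23·log₂(1.1364) = 0.0424
  (r,2): 0.13·log₂(1.2846) = 0.0470
  (r,3): 0.10·log₂(0.6394) = -0.0645
  (s,1): 0.21·log₂(0.8838) = -0.0374
  (s,2): 0.09·log₂(0.7576) = -0.0360
  (s,3): 0.24·log₂(1.3072) = 0.0928
Sum = 0.044 bits.

0.044 bits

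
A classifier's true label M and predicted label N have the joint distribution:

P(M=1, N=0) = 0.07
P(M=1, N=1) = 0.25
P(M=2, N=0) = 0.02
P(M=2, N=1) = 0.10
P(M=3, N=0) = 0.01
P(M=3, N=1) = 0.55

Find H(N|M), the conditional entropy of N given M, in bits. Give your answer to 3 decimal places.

0.393 bits

Chain rule: H(N|M) = H(M,N) − H(M).
Marginals: p(M) = (0.3200, 0.1200, 0.5600), p(N) = (0.1000, 0.9000).
H(M,N) = 1.7544 bits; H(M) = 1.3615 bits.
H(N|M) = 1.7544 − 1.3615 = 0.393 bits.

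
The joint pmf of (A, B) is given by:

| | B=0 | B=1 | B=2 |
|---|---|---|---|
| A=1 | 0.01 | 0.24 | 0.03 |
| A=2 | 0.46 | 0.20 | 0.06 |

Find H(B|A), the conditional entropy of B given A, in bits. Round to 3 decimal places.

Marginals: p(A) = (0.2800, 0.7200), p(B) = (0.4700, 0.4400, 0.0900).
H(B|A) = Σ p(A) · H(B|A=·).
  A=1: p=0.2800, H(B|A=1) = 0.7076
  A=2: p=0.7200, H(B|A=2) = 1.2250
Weighted sum = 1.080 bits.

1.080 bits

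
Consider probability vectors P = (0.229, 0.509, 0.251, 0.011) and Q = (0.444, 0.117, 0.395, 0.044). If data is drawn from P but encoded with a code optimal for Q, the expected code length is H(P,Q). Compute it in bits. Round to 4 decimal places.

H(P,Q) = −Σ p·log₂ q.
  −0.229·log₂(0.444) = 0.26824
  −0.509·log₂(0.117) = 1.57557
  −0.251·log₂(0.395) = 0.33636
  −0.011·log₂(0.044) = 0.04957
H(P,Q) = 2.2297 bits.

2.2297 bits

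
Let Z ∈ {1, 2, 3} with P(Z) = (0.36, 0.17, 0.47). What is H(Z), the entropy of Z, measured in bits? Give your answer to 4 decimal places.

H(Z) = −Σ p·log₂ p.
  −(0.36)·log₂(0.36) = 0.53062
  −(0.17)·log₂(0.17) = 0.43459
  −(0.47)·log₂(0.47) = 0.51196
Sum: 0.53062 + 0.43459 + 0.51196 = 1.4772 bits.

1.4772 bits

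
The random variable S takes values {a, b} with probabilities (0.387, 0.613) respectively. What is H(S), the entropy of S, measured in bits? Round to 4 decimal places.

H(S) = −Σ p·log₂ p.
  −(0.387)·log₂(0.387) = 0.53003
  −(0.613)·log₂(0.613) = 0.43280
Sum: 0.53003 + 0.43280 = 0.9628 bits.

0.9628 bits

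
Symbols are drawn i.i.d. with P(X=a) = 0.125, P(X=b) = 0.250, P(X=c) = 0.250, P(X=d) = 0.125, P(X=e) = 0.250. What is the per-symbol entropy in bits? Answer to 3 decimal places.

H(X) = −Σ p·log₂ p.
  −(0.125)·log₂(0.125) = 0.3750
  −(0.250)·log₂(0.250) = 0.5000
  −(0.250)·log₂(0.250) = 0.5000
  −(0.125)·log₂(0.125) = 0.3750
  −(0.250)·log₂(0.250) = 0.5000
Sum: 0.3750 + 0.5000 + 0.5000 + 0.3750 + 0.5000 = 2.250 bits.

2.250 bits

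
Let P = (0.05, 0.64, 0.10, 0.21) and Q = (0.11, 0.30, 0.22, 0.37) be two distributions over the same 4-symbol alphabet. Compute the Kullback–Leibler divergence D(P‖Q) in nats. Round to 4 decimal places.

0.2477 nats

D(P‖Q) = Σ p·ln(p/q).
  0.05·ln(0.05/0.11) = -0.03942
  0.64·ln(0.64/0.30) = 0.48492
  0.10·ln(0.10/0.22) = -0.07885
  0.21·ln(0.21/0.37) = -0.11894
D(P‖Q) = 0.2477 nats.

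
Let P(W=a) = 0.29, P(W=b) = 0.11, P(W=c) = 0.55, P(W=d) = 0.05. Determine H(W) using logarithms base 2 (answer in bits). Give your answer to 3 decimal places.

1.559 bits

H(W) = −Σ p·log₂ p.
  −(0.29)·log₂(0.29) = 0.5179
  −(0.11)·log₂(0.11) = 0.3503
  −(0.55)·log₂(0.55) = 0.4744
  −(0.05)·log₂(0.05) = 0.2161
Sum: 0.5179 + 0.3503 + 0.4744 + 0.2161 = 1.559 bits.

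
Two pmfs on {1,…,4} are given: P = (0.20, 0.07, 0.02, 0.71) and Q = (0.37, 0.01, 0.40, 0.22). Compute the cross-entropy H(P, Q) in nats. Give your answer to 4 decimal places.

1.6146 nats

H(P,Q) = −Σ p·ln q.
  −0.20·ln(0.37) = 0.19885
  −0.07·ln(0.01) = 0.32236
  −0.02·ln(0.40) = 0.01833
  −0.71·ln(0.22) = 1.07503
H(P,Q) = 1.6146 nats.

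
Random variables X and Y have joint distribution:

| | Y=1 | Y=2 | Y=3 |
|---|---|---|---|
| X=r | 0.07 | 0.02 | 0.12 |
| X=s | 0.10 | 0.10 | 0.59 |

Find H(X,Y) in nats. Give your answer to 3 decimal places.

1.291 nats

H(X,Y) = −Σ p(x,y)·ln p(x,y) over all 6 cells.
  cell (r,1): −0.07·ln0.07 = 0.1861
  cell (r,2): −0.02·ln0.02 = 0.0782
  cell (r,3): −0.12·ln0.12 = 0.2544
  cell (s,1): −0.10·ln0.10 = 0.2303
  cell (s,2): −0.10·ln0.10 = 0.2303
  cell (s,3): −0.59·ln0.59 = 0.3113
Sum = 1.291 nats.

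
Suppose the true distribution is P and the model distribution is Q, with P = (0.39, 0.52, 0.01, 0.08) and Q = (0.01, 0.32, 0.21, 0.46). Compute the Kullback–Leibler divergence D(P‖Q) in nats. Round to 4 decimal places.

1.5109 nats

D(P‖Q) = Σ p·ln(p/q).
  0.39·ln(0.39/0.01) = 1.42879
  0.52·ln(0.52/0.32) = 0.25246
  0.01·ln(0.01/0.21) = -0.03045
  0.08·ln(0.08/0.46) = -0.13994
D(P‖Q) = 1.5109 nats.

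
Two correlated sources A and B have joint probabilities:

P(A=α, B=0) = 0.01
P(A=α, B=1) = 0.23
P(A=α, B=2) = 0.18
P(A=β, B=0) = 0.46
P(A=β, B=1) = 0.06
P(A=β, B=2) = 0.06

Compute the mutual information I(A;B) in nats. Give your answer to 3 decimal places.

Marginals: p(A) = (0.4200, 0.5800), p(B) = (0.4700, 0.2900, 0.2400).
I(A;B) = H(A) + H(B) − H(A,B).
H(A) = 0.6803, H(B) = 1.0564, H(A,B) = 1.3876.
I(A;B) = 0.6803 + 1.0564 − 1.3876 = 0.349 nats.

0.349 nats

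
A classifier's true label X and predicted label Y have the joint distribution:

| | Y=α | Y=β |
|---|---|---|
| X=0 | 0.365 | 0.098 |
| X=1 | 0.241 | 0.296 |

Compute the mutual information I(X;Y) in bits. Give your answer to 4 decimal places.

Marginals: p(X) = (0.4630, 0.5370), p(Y) = (0.6060, 0.3940).
I(X;Y) = Σ p(x,y)·log₂[p(x,y)/(p(x)p(y))].
  (0,α): 0.365·log₂(1.3009) = 0.13852
  (0,β): 0.098·log₂(0.5372) = -0.08785
  (1,α): 0.241·log₂(0.7406) = -0.10442
  (1,β): 0.296·log₂(1.3990) = 0.14338
Sum = 0.0896 bits.

0.0896 bits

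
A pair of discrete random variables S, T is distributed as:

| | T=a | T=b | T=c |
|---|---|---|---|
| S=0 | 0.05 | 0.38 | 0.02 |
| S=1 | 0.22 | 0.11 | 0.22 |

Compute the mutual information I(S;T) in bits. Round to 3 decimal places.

0.330 bits

Marginals: p(S) = (0.4500, 0.5500), p(T) = (0.2700, 0.4900, 0.2400).
I(S;T) = H(S) + H(T) − H(S,T).
H(S) = 0.9928, H(T) = 1.5084, H(S,T) = 2.1709.
I(S;T) = 0.9928 + 1.5084 − 2.1709 = 0.330 bits.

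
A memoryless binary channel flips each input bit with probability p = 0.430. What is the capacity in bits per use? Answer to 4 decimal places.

0.0142 bits

Binary symmetric channel: C = 1 − h₂(ε) where h₂ is the binary entropy function.
h₂(0.430) = −0.430·log₂0.430 − 0.570·log₂0.570 = 0.9858.
C = 1 − 0.9858 = 0.0142 bits per channel use.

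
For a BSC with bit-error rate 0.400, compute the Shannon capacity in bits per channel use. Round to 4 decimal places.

0.0290 bits

Binary symmetric channel: C = 1 − h₂(ε) where h₂ is the binary entropy function.
h₂(0.400) = −0.400·log₂0.400 − 0.600·log₂0.600 = 0.9710.
C = 1 − 0.9710 = 0.0290 bits per channel use.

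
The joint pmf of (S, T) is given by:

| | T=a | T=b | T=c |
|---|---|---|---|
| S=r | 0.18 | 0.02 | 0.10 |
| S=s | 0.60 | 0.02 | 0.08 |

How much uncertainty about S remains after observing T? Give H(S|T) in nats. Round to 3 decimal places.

0.573 nats

Chain rule: H(S|T) = H(S,T) − H(T).
Marginals: p(S) = (0.3000, 0.7000), p(T) = (0.7800, 0.0400, 0.1800).
H(S,T) = 1.2040 nats; H(T) = 0.6312 nats.
H(S|T) = 1.2040 − 0.6312 = 0.573 nats.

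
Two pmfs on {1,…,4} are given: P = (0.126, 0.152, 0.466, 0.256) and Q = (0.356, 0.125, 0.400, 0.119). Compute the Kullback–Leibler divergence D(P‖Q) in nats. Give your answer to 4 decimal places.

D(P‖Q) = Σ p·ln(p/q).
  0.126·ln(0.126/0.356) = -0.13087
  0.152·ln(0.152/0.125) = 0.02973
  0.466·ln(0.466/0.400) = 0.07117
  0.256·ln(0.256/0.119) = 0.19611
D(P‖Q) = 0.1661 nats.

0.1661 nats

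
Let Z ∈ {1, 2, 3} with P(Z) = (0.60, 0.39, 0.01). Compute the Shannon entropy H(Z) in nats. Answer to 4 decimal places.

0.7198 nats

H(Z) = −Σ p·ln p.
  −(0.60)·ln(0.60) = 0.30650
  −(0.39)·ln(0.39) = 0.36723
  −(0.01)·ln(0.01) = 0.04605
Sum: 0.30650 + 0.36723 + 0.04605 = 0.7198 nats.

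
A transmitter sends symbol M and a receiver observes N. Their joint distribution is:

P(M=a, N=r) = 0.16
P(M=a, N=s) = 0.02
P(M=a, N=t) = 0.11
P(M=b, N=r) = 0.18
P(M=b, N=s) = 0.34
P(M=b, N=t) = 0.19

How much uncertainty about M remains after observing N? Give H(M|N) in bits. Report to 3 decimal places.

Marginals: p(M) = (0.2900, 0.7100), p(N) = (0.3400, 0.3600, 0.3000).
H(M|N) = Σ p(N) · H(M|N=·).
  N=r: p=0.3400, H(M|N=r) = 0.9975
  N=s: p=0.3600, H(M|N=s) = 0.3095
  N=t: p=0.3000, H(M|N=t) = 0.9481
Weighted sum = 0.735 bits.

0.735 bits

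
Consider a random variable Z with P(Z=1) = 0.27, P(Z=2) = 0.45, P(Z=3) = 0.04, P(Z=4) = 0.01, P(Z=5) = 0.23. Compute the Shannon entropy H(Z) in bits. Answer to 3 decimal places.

H(Z) = −Σ p·log₂ p.
  −(0.27)·log₂(0.27) = 0.5100
  −(0.45)·log₂(0.45) = 0.5184
  −(0.04)·log₂(0.04) = 0.1858
  −(0.01)·log₂(0.01) = 0.0664
  −(0.23)·log₂(0.23) = 0.4877
Sum: 0.5100 + 0.5184 + 0.1858 + 0.0664 + 0.4877 = 1.768 bits.

1.768 bits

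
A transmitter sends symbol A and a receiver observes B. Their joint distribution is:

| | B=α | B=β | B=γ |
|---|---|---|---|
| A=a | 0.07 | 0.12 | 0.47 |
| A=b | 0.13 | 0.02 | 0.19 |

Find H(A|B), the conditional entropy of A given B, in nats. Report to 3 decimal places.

0.583 nats

Chain rule: H(A|B) = H(A,B) − H(B).
Marginals: p(A) = (0.6600, 0.3400), p(B) = (0.2000, 0.1400, 0.6600).
H(A,B) = 1.4544 nats; H(B) = 0.8714 nats.
H(A|B) = 1.4544 − 0.8714 = 0.583 nats.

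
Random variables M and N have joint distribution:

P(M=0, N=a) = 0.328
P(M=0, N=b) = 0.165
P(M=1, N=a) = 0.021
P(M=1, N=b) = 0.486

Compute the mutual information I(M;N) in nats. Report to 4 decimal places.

0.2451 nats

Marginals: p(M) = (0.4930, 0.5070), p(N) = (0.3490, 0.6510).
I(M;N) = H(M) + H(N) − H(M,N).
H(M) = 0.6930, H(N) = 0.6468, H(M,N) = 1.0947.
I(M;N) = 0.6930 + 0.6468 − 1.0947 = 0.2451 nats.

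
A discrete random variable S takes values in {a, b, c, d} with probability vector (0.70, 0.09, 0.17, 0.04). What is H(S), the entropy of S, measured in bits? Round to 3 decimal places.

1.293 bits

H(S) = −Σ p·log₂ p.
  −(0.70)·log₂(0.70) = 0.3602
  −(0.09)·log₂(0.09) = 0.3127
  −(0.17)·log₂(0.17) = 0.4346
  −(0.04)·log₂(0.04) = 0.1858
Sum: 0.3602 + 0.3127 + 0.4346 + 0.1858 = 1.293 bits.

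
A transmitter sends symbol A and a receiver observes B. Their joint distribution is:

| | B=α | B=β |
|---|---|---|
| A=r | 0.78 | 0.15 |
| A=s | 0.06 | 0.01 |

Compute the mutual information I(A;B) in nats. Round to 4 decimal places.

Marginals: p(A) = (0.9300, 0.0700), p(B) = (0.8400, 0.1600).
I(A;B) = H(A) + H(B) − H(A,B).
H(A) = 0.2536, H(B) = 0.4397, H(A,B) = 0.6932.
I(A;B) = 0.2536 + 0.4397 − 0.6932 = 0.0001 nats.

0.0001 nats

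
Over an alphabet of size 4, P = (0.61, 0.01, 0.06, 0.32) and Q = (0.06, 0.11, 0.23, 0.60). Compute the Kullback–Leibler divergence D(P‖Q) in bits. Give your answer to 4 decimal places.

D(P‖Q) = Σ p·log₂(p/q).
  0.61·log₂(0.61/0.06) = 2.04092
  0.01·log₂(0.01/0.11) = -0.03459
  0.06·log₂(0.06/0.23) = -0.11632
  0.32·log₂(0.32/0.60) = -0.29020
D(P‖Q) = 1.5998 bits.

1.5998 bits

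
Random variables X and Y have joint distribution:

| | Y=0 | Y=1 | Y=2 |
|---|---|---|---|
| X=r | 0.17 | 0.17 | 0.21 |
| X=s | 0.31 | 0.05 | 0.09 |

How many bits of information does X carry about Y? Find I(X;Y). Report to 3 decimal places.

Marginals: p(X) = (0.5500, 0.4500), p(Y) = (0.4800, 0.2200, 0.3000).
I(X;Y) = H(X) + H(Y) − H(X,Y).
H(X) = 0.9928, H(Y) = 1.5099, H(X,Y) = 2.3945.
I(X;Y) = 0.9928 + 1.5099 − 2.3945 = 0.108 bits.

0.108 bits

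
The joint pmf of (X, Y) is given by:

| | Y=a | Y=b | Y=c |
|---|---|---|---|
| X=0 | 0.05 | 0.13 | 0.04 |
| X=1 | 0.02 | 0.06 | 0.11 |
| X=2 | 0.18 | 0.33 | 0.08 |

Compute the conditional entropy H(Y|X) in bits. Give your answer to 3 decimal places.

Marginals: p(X) = (0.2200, 0.1900, 0.5900), p(Y) = (0.2500, 0.5200, 0.2300).
H(Y|X) = Σ p(X) · H(Y|X=·).
  X=0: p=0.2200, H(Y|X=0) = 1.3815
  X=1: p=0.1900, H(Y|X=1) = 1.3235
  X=2: p=0.5900, H(Y|X=2) = 1.3822
Weighted sum = 1.371 bits.

1.371 bits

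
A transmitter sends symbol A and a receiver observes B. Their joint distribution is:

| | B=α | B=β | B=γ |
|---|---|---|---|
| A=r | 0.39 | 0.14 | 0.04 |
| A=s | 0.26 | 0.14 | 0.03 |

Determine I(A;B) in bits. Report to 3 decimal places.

0.006 bits

Marginals: p(A) = (0.5700, 0.4300), p(B) = (0.6500, 0.2800, 0.0700).
I(A;B) = Σ p(x,y)·log₂[p(x,y)/(p(x)p(y))].
  (r,α): 0.39·log₂(1.0526) = 0.0289
  (r,β): 0.14·log₂(0.8772) = -0.0265
  (r,γ): 0.04·log₂(1.0025) = 0.0001
  (s,α): 0.26·log₂(0.9302) = -0.0271
  (s,β): 0.14·log₂(1.1628) = 0.0305
  (s,γ): 0.03·log₂(0.9967) = -0.0001
Sum = 0.006 bits.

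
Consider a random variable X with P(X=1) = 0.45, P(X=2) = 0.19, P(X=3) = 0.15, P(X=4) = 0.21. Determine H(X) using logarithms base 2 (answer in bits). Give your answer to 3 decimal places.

H(X) = −Σ p·log₂ p.
  −(0.45)·log₂(0.45) = 0.5184
  −(0.19)·log₂(0.19) = 0.4552
  −(0.15)·log₂(0.15) = 0.4105
  −(0.21)·log₂(0.21) = 0.4728
Sum: 0.5184 + 0.4552 + 0.4105 + 0.4728 = 1.857 bits.

1.857 bits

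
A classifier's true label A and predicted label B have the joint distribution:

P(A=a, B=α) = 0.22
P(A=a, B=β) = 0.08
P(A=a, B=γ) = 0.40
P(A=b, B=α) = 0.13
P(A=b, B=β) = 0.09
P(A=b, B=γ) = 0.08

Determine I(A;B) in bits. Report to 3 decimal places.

0.067 bits

Marginals: p(A) = (0.7000, 0.3000), p(B) = (0.3500, 0.1700, 0.4800).
I(A;B) = H(A) + H(B) − H(A,B).
H(A) = 0.8813, H(B) = 1.4730, H(A,B) = 2.2877.
I(A;B) = 0.8813 + 1.4730 − 2.2877 = 0.067 bits.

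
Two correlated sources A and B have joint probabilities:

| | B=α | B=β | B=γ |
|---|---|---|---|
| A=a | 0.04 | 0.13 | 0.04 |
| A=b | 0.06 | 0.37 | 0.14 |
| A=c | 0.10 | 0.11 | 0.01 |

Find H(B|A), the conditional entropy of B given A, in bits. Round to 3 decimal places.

Chain rule: H(B|A) = H(A,B) − H(A).
Marginals: p(A) = (0.2100, 0.5700, 0.2200), p(B) = (0.2000, 0.6100, 0.1900).
H(A,B) = 2.6744 bits; H(A) = 1.4156 bits.
H(B|A) = 2.6744 − 1.4156 = 1.259 bits.

1.259 bits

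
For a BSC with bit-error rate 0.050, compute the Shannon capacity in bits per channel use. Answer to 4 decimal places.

Binary symmetric channel: C = 1 − h₂(ε) where h₂ is the binary entropy function.
h₂(0.050) = −0.050·log₂0.050 − 0.950·log₂0.950 = 0.2864.
C = 1 − 0.2864 = 0.7136 bits per channel use.

0.7136 bits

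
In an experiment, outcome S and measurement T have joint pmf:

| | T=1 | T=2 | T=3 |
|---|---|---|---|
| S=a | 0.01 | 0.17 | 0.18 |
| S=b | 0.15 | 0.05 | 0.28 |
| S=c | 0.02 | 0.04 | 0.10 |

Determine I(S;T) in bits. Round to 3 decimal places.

Marginals: p(S) = (0.3600, 0.4800, 0.1600), p(T) = (0.1800, 0.2600, 0.5600).
I(S;T) = H(S) + H(T) − H(S,T).
H(S) = 1.4619, H(T) = 1.4190, H(S,T) = 2.7180.
I(S;T) = 1.4619 + 1.4190 − 2.7180 = 0.163 bits.

0.163 bits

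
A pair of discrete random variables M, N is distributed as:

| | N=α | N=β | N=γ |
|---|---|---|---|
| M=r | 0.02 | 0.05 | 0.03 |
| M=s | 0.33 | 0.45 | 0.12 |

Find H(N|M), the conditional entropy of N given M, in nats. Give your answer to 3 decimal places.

0.988 nats

Chain rule: H(N|M) = H(M,N) − H(M).
Marginals: p(M) = (0.1000, 0.9000), p(N) = (0.3500, 0.5000, 0.1500).
H(M,N) = 1.3128 nats; H(M) = 0.3251 nats.
H(N|M) = 1.3128 − 0.3251 = 0.988 nats.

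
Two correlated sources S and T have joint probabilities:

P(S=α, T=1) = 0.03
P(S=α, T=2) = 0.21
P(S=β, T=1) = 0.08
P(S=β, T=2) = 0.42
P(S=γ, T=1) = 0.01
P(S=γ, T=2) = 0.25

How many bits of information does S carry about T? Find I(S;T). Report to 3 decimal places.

0.021 bits

Marginals: p(S) = (0.2400, 0.5000, 0.2600), p(T) = (0.1200, 0.8800).
I(S;T) = H(S) + H(T) − H(S,T).
H(S) = 1.4994, H(T) = 0.5294, H(S,T) = 2.0082.
I(S;T) = 1.4994 + 0.5294 − 2.0082 = 0.021 bits.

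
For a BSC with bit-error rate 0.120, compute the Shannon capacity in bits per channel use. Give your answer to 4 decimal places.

0.4706 bits

Binary symmetric channel: C = 1 − h₂(ε) where h₂ is the binary entropy function.
h₂(0.120) = −0.120·log₂0.120 − 0.880·log₂0.880 = 0.5294.
C = 1 − 0.5294 = 0.4706 bits per channel use.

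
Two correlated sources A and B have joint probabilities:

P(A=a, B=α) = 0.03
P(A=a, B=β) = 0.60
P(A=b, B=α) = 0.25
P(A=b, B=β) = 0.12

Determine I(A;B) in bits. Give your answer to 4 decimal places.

Marginals: p(A) = (0.6300, 0.3700), p(B) = (0.2800, 0.7200).
I(A;B) = Σ p(x,y)·log₂[p(x,y)/(p(x)p(y))].
  (a,α): 0.03·log₂(0.1701) = -0.07667
  (a,β): 0.60·log₂(1.3228) = 0.24213
  (b,α): 0.25·log₂(2.4131) = 0.31773
  (b,β): 0.12·log₂(0.4505) = -0.13807
Sum = 0.3451 bits.

0.3451 bits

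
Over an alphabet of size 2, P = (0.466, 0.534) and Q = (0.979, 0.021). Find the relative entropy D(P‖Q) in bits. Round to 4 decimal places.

1.9938 bits

D(P‖Q) = Σ p·log₂(p/q).
  0.466·log₂(0.466/0.979) = -0.49908
  0.534·log₂(0.534/0.021) = 2.49291
D(P‖Q) = 1.9938 bits.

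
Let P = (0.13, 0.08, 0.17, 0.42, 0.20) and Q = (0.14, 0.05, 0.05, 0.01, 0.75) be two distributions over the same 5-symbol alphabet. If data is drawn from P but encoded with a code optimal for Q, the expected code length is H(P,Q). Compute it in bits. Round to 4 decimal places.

H(P,Q) = −Σ p·log₂ q.
  −0.13·log₂(0.14) = 0.36875
  −0.08·log₂(0.05) = 0.34575
  −0.17·log₂(0.05) = 0.73473
  −0.42·log₂(0.01) = 2.79042
  −0.20·log₂(0.75) = 0.08301
H(P,Q) = 4.3227 bits.

4.3227 bits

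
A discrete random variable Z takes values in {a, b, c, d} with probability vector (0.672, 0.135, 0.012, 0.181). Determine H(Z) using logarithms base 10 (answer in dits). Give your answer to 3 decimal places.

0.391 dits

H(Z) = −Σ p·log₁₀ p.
  −(0.672)·log₁₀(0.672) = 0.1160
  −(0.135)·log₁₀(0.135) = 0.1174
  −(0.012)·log₁₀(0.012) = 0.0230
  −(0.181)·log₁₀(0.181) = 0.1344
Sum: 0.1160 + 0.1174 + 0.0230 + 0.1344 = 0.391 dits.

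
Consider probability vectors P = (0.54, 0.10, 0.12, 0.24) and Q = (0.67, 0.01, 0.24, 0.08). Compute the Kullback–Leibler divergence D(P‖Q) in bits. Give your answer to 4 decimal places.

0.4245 bits

D(P‖Q) = Σ p·log₂(p/q).
  0.54·log₂(0.54/0.67) = -0.16805
  0.10·log₂(0.10/0.01) = 0.33219
  0.12·log₂(0.12/0.24) = -0.12000
  0.24·log₂(0.24/0.08) = 0.38039
D(P‖Q) = 0.4245 bits.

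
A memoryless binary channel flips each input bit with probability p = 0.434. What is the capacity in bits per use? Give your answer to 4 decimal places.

0.0126 bits

Binary symmetric channel: C = 1 − h₂(ε) where h₂ is the binary entropy function.
h₂(0.434) = −0.434·log₂0.434 − 0.566·log₂0.566 = 0.9874.
C = 1 − 0.9874 = 0.0126 bits per channel use.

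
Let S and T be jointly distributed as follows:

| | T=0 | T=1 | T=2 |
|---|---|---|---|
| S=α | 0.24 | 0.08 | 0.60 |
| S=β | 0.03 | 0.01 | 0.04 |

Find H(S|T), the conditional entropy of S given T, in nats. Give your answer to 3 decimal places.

0.275 nats

Chain rule: H(S|T) = H(S,T) − H(T).
Marginals: p(S) = (0.9200, 0.0800), p(T) = (0.2700, 0.0900, 0.6400).
H(S,T) = 1.1311 nats; H(T) = 0.8559 nats.
H(S|T) = 1.1311 − 0.8559 = 0.275 nats.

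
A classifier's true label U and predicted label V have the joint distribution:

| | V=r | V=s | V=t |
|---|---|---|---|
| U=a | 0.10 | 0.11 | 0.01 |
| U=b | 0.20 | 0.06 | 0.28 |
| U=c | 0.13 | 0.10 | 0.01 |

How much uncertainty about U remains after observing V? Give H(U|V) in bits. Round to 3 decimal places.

1.198 bits

Chain rule: H(U|V) = H(U,V) − H(V).
Marginals: p(U) = (0.2200, 0.5400, 0.2400), p(V) = (0.4300, 0.2700, 0.3000).
H(U,V) = 2.7523 bits; H(V) = 1.5547 bits.
H(U|V) = 2.7523 − 1.5547 = 1.198 bits.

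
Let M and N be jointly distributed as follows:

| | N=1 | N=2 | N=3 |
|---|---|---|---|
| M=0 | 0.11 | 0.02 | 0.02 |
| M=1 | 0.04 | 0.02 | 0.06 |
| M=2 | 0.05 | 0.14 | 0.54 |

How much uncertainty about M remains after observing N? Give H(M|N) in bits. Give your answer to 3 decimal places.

0.874 bits

Chain rule: H(M|N) = H(M,N) − H(N).
Marginals: p(M) = (0.1500, 0.1200, 0.7300), p(N) = (0.2000, 0.1800, 0.6200).
H(M,N) = 2.2115 bits; H(N) = 1.3373 bits.
H(M|N) = 2.2115 − 1.3373 = 0.874 bits.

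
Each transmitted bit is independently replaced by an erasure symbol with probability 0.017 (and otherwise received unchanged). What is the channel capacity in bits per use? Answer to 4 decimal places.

0.9830 bits

Binary erasure channel: capacity C = 1 − ε.
C = 1 − 0.017 = 0.9830 bits per channel use.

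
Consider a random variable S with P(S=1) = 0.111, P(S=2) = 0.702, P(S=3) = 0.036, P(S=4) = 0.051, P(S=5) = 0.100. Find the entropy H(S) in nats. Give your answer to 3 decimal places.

H(S) = −Σ p·ln p.
  −(0.111)·ln(0.111) = 0.2440
  −(0.702)·ln(0.702) = 0.2484
  −(0.036)·ln(0.036) = 0.1197
  −(0.051)·ln(0.051) = 0.1518
  −(0.100)·ln(0.100) = 0.2303
Sum: 0.2440 + 0.2484 + 0.1197 + 0.1518 + 0.2303 = 0.994 nats.

0.994 nats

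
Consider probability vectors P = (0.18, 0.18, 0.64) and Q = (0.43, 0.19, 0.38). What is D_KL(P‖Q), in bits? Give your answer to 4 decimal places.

0.2411 bits

D(P‖Q) = Σ p·log₂(p/q).
  0.18·log₂(0.18/0.43) = -0.22614
  0.18·log₂(0.18/0.19) = -0.01404
  0.64·log₂(0.64/0.38) = 0.48133
D(P‖Q) = 0.2411 bits.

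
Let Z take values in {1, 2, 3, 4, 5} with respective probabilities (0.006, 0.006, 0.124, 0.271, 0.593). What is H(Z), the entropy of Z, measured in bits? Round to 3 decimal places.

H(Z) = −Σ p·log₂ p.
  −(0.006)·log₂(0.006) = 0.0443
  −(0.006)·log₂(0.006) = 0.0443
  −(0.124)·log₂(0.124) = 0.3734
  −(0.271)·log₂(0.271) = 0.5105
  −(0.593)·log₂(0.593) = 0.4471
Sum: 0.0443 + 0.0443 + 0.3734 + 0.5105 + 0.4471 = 1.420 bits.

1.420 bits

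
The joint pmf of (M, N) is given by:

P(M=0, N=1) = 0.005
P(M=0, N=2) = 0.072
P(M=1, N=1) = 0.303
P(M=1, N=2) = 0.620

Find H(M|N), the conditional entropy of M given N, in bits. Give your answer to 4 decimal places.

Marginals: p(M) = (0.0770, 0.9230), p(N) = (0.3080, 0.6920).
H(M|N) = Σ p(N) · H(M|N=·).
  N=1: p=0.3080, H(M|N=1) = 0.1197
  N=2: p=0.6920, H(M|N=2) = 0.4817
Weighted sum = 0.3702 bits.

0.3702 bits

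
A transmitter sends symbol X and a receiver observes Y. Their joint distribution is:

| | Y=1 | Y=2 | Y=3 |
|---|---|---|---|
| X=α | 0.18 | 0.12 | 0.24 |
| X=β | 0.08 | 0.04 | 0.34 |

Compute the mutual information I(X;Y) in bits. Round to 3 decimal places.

Marginals: p(X) = (0.5400, 0.4600), p(Y) = (0.2600, 0.1600, 0.5800).
I(X;Y) = H(X) + H(Y) − H(X,Y).
H(X) = 0.9954, H(Y) = 1.3841, H(X,Y) = 2.3129.
I(X;Y) = 0.9954 + 1.3841 − 2.3129 = 0.067 bits.

0.067 bits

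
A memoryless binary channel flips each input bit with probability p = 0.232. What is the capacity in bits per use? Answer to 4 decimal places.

Binary symmetric channel: C = 1 − h₂(ε) where h₂ is the binary entropy function.
h₂(0.232) = −0.232·log₂0.232 − 0.768·log₂0.768 = 0.7815.
C = 1 − 0.7815 = 0.2185 bits per channel use.

0.2185 bits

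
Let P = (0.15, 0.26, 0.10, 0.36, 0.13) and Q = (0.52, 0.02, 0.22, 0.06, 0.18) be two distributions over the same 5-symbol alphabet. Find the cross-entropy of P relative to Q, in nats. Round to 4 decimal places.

2.5024 nats

H(P,Q) = −Σ p·ln q.
  −0.15·ln(0.52) = 0.09809
  −0.26·ln(0.02) = 1.01713
  −0.10·ln(0.22) = 0.15141
  −0.36·ln(0.06) = 1.01283
  −0.13·ln(0.18) = 0.22292
H(P,Q) = 2.5024 nats.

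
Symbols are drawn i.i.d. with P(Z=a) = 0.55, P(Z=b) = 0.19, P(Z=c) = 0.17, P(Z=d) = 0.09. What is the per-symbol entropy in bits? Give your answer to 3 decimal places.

1.677 bits

H(Z) = −Σ p·log₂ p.
  −(0.55)·log₂(0.55) = 0.4744
  −(0.19)·log₂(0.19) = 0.4552
  −(0.17)·log₂(0.17) = 0.4346
  −(0.09)·log₂(0.09) = 0.3127
Sum: 0.4744 + 0.4552 + 0.4346 + 0.3127 = 1.677 bits.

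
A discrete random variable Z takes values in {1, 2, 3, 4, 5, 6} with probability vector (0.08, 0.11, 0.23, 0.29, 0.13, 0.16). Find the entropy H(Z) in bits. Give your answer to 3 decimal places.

H(Z) = −Σ p·log₂ p.
  −(0.08)·log₂(0.08) = 0.2915
  −(0.11)·log₂(0.11) = 0.3503
  −(0.23)·log₂(0.23) = 0.4877
  −(0.29)·log₂(0.29) = 0.5179
  −(0.13)·log₂(0.13) = 0.3826
  −(0.16)·log₂(0.16) = 0.4230
Sum: 0.2915 + 0.3503 + 0.4877 + 0.5179 + 0.3826 + 0.4230 = 2.453 bits.

2.453 bits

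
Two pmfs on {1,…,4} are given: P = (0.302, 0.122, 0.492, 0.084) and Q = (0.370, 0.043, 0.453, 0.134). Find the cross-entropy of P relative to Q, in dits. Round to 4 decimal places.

H(P,Q) = −Σ p·log₁₀ q.
  −0.302·log₁₀(0.370) = 0.13040
  −0.122·log₁₀(0.043) = 0.16672
  −0.492·log₁₀(0.453) = 0.16920
  −0.084·log₁₀(0.134) = 0.07332
H(P,Q) = 0.5396 dits.

0.5396 dits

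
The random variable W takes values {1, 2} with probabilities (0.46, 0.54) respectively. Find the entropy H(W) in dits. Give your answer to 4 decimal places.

0.2996 dits

H(W) = −Σ p·log₁₀ p.
  −(0.46)·log₁₀(0.46) = 0.15513
  −(0.54)·log₁₀(0.54) = 0.14451
Sum: 0.15513 + 0.14451 = 0.2996 dits.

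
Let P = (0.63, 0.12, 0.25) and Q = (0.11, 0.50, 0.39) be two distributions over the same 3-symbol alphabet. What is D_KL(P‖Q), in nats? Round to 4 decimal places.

D(P‖Q) = Σ p·ln(p/q).
  0.63·ln(0.63/0.11) = 1.09950
  0.12·ln(0.12/0.50) = -0.17125
  0.25·ln(0.25/0.39) = -0.11117
D(P‖Q) = 0.8171 nats.

0.8171 nats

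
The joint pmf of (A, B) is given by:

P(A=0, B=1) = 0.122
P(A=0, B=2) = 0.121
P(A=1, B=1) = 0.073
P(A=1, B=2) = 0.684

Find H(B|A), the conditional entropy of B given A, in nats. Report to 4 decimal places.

Marginals: p(A) = (0.2430, 0.7570), p(B) = (0.1950, 0.8050).
H(B|A) = Σ p(A) · H(B|A=·).
  A=0: p=0.2430, H(B|A=0) = 0.6931
  A=1: p=0.7570, H(B|A=1) = 0.3172
Weighted sum = 0.4085 nats.

0.4085 nats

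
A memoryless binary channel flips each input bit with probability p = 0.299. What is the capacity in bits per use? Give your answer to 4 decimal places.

0.1199 bits

Binary symmetric channel: C = 1 − h₂(ε) where h₂ is the binary entropy function.
h₂(0.299) = −0.299·log₂0.299 − 0.701·log₂0.701 = 0.8801.
C = 1 − 0.8801 = 0.1199 bits per channel use.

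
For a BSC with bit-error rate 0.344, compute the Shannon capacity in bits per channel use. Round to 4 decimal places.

0.0714 bits

Binary symmetric channel: C = 1 − h₂(ε) where h₂ is the binary entropy function.
h₂(0.344) = −0.344·log₂0.344 − 0.656·log₂0.656 = 0.9286.
C = 1 − 0.9286 = 0.0714 bits per channel use.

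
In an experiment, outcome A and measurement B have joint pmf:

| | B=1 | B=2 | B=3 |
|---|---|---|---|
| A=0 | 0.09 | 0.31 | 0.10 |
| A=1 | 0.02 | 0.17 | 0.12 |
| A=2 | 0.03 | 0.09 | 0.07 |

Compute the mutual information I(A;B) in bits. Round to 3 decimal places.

Marginals: p(A) = (0.5000, 0.3100, 0.1900), p(B) = (0.1400, 0.5700, 0.2900).
I(A;B) = Σ p(x,y)·log₂[p(x,y)/(p(x)p(y))].
  (0,1): 0.09·log₂(1.2857) = 0.0326
  (0,2): 0.31·log₂(1.0877) = 0.0376
  (0,3): 0.10·log₂(0.6897) = -0.0536
  (1,1): 0.02·log₂(0.4608) = -0.0224
  (1,2): 0.17·log₂(0.9621) = -0.0095
  (1,3): 0.12·log₂(1.3348) = 0.0500
  (2,1): 0.03·log₂(1.1278) = 0.0052
  (2,2): 0.09·log₂(0.8310) = -0.0240
  (2,3): 0.07·log₂(1.2704) = 0.0242
Sum = 0.040 bits.

0.040 bits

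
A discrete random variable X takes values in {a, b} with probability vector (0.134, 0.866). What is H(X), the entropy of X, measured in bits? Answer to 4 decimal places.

H(X) = −Σ p·log₂ p.
  −(0.134)·log₂(0.134) = 0.38856
  −(0.866)·log₂(0.866) = 0.17975
Sum: 0.38856 + 0.17975 = 0.5683 bits.

0.5683 bits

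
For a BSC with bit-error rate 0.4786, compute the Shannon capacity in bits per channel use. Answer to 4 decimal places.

0.0013 bits

Binary symmetric channel: C = 1 − h₂(ε) where h₂ is the binary entropy function.
h₂(0.4786) = −0.4786·log₂0.4786 − 0.5214·log₂0.5214 = 0.9987.
C = 1 − 0.9987 = 0.0013 bits per channel use.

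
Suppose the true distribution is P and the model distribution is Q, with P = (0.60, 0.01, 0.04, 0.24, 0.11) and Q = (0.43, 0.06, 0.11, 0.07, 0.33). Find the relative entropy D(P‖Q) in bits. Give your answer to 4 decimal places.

D(P‖Q) = Σ p·log₂(p/q).
  0.60·log₂(0.60/0.43) = 0.28838
  0.01·log₂(0.01/0.06) = -0.02585
  0.04·log₂(0.04/0.11) = -0.05838
  0.24·log₂(0.24/0.07) = 0.42663
  0.11·log₂(0.11/0.33) = -0.17435
D(P‖Q) = 0.4564 bits.

0.4564 bits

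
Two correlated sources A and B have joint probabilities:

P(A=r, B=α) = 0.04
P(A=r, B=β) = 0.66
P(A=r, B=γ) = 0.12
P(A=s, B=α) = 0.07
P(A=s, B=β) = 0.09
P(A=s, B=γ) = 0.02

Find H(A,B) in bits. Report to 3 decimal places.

H(A,B) = −Σ p(x,y)·log₂ p(x,y) over all 6 cells.
  cell (r,α): −0.04·log₂0.04 = 0.1858
  cell (r,β): −0.66·log₂0.66 = 0.3956
  cell (r,γ): −0.12·log₂0.12 = 0.3671
  cell (s,α): −0.07·log₂0.07 = 0.2686
  cell (s,β): −0.09·log₂0.09 = 0.3127
  cell (s,γ): −0.02·log₂0.02 = 0.1129
Sum = 1.643 bits.

1.643 bits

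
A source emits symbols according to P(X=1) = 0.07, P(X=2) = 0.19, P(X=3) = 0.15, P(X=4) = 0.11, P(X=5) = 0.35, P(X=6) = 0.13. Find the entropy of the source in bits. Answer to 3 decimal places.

2.397 bits

H(X) = −Σ p·log₂ p.
  −(0.07)·log₂(0.07) = 0.2686
  −(0.19)·log₂(0.19) = 0.4552
  −(0.15)·log₂(0.15) = 0.4105
  −(0.11)·log₂(0.11) = 0.3503
  −(0.35)·log₂(0.35) = 0.5301
  −(0.13)·log₂(0.13) = 0.3826
Sum: 0.2686 + 0.4552 + 0.4105 + 0.3503 + 0.5301 + 0.3826 = 2.397 bits.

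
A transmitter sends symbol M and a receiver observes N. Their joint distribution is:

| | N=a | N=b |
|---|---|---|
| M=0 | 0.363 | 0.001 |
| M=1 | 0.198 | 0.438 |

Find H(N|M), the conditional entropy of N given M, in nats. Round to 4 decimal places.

Marginals: p(M) = (0.3640, 0.6360), p(N) = (0.5610, 0.4390).
H(N|M) = Σ p(M) · H(N|M=·).
  M=0: p=0.3640, H(N|M=0) = 0.0189
  M=1: p=0.6360, H(N|M=1) = 0.6202
Weighted sum = 0.4013 nats.

0.4013 nats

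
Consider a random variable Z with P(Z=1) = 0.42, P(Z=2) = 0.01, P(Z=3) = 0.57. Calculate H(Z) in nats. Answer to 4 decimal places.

0.7308 nats

H(Z) = −Σ p·ln p.
  −(0.42)·ln(0.42) = 0.36435
  −(0.01)·ln(0.01) = 0.04605
  −(0.57)·ln(0.57) = 0.32041
Sum: 0.36435 + 0.04605 + 0.32041 = 0.7308 nats.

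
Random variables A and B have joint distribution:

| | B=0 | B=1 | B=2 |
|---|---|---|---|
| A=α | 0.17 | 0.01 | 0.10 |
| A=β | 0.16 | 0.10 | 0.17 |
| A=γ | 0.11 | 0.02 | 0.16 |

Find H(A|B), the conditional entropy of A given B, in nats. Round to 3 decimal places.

1.027 nats

Chain rule: H(A|B) = H(A,B) − H(B).
Marginals: p(A) = (0.2800, 0.4300, 0.2900), p(B) = (0.4400, 0.1300, 0.4300).
H(A,B) = 2.0165 nats; H(B) = 0.9894 nats.
H(A|B) = 2.0165 − 0.9894 = 1.027 nats.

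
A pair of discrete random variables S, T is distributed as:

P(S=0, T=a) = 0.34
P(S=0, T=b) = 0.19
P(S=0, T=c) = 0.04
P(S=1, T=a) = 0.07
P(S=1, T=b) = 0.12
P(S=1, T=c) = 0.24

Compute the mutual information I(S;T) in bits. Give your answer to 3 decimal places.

0.251 bits

Marginals: p(S) = (0.5700, 0.4300), p(T) = (0.4100, 0.3100, 0.2800).
I(S;T) = Σ p(x,y)·log₂[p(x,y)/(p(x)p(y))].
  (0,a): 0.34·log₂(1.4549) = 0.1839
  (0,b): 0.19·log₂(1.0753) = 0.0199
  (0,c): 0.04·log₂(0.2506) = -0.0799
  (1,a): 0.07·log₂(0.3971) = -0.0933
  (1,b): 0.12·log₂(0.9002) = -0.0182
  (1,c): 0.24·log₂(1.9934) = 0.2388
Sum = 0.251 bits.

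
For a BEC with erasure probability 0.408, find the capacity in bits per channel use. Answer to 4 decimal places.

0.5920 bits

Binary erasure channel: capacity C = 1 − ε.
C = 1 − 0.408 = 0.5920 bits per channel use.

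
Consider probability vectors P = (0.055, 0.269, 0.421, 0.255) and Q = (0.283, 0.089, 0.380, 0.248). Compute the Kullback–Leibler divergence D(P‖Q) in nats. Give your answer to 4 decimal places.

0.2577 nats

D(P‖Q) = Σ p·ln(p/q).
  0.055·ln(0.055/0.283) = -0.09010
  0.269·ln(0.269/0.089) = 0.29753
  0.421·ln(0.421/0.380) = 0.04314
  0.255·ln(0.255/0.248) = 0.00710
D(P‖Q) = 0.2577 nats.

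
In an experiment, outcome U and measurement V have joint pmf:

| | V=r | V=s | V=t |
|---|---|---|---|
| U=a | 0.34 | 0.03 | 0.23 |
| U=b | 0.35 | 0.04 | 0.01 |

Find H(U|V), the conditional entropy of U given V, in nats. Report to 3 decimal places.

0.568 nats

Marginals: p(U) = (0.6000, 0.4000), p(V) = (0.6900, 0.0700, 0.2400).
H(U|V) = Σ p(V) · H(U|V=·).
  V=r: p=0.6900, H(U|V=r) = 0.6930
  V=s: p=0.0700, H(U|V=s) = 0.6829
  V=t: p=0.2400, H(U|V=t) = 0.1732
Weighted sum = 0.568 nats.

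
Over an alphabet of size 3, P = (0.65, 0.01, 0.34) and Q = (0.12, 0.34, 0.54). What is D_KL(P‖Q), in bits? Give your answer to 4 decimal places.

1.3065 bits

D(P‖Q) = Σ p·log₂(p/q).
  0.65·log₂(0.65/0.12) = 1.58431
  0.01·log₂(0.01/0.34) = -0.05087
  0.34·log₂(0.34/0.54) = -0.22692
D(P‖Q) = 1.3065 bits.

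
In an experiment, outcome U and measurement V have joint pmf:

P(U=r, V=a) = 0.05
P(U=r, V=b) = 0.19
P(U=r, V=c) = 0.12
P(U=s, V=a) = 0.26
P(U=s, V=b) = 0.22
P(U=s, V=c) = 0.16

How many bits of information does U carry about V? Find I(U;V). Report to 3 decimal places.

Marginals: p(U) = (0.3600, 0.6400), p(V) = (0.3100, 0.4100, 0.2800).
I(U;V) = H(U) + H(V) − H(U,V).
H(U) = 0.9427, H(V) = 1.5654, H(U,V) = 2.4473.
I(U;V) = 0.9427 + 1.5654 − 2.4473 = 0.061 bits.

0.061 bits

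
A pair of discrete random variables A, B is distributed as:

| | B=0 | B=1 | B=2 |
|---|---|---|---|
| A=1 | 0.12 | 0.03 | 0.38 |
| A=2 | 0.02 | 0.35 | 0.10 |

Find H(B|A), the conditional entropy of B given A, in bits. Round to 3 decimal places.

1.027 bits

Chain rule: H(B|A) = H(A,B) − H(A).
Marginals: p(A) = (0.5300, 0.4700), p(B) = (0.1400, 0.3800, 0.4800).
H(A,B) = 2.0245 bits; H(A) = 0.9974 bits.
H(B|A) = 2.0245 − 0.9974 = 1.027 bits.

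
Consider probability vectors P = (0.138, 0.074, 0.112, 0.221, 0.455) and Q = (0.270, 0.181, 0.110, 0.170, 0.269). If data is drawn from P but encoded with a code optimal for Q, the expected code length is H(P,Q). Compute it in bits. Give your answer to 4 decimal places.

H(P,Q) = −Σ p·log₂ q.
  −0.138·log₂(0.270) = 0.26068
  −0.074·log₂(0.181) = 0.18248
  −0.112·log₂(0.110) = 0.35666
  −0.221·log₂(0.170) = 0.56496
  −0.455·log₂(0.269) = 0.86192
H(P,Q) = 2.2267 bits.

2.2267 bits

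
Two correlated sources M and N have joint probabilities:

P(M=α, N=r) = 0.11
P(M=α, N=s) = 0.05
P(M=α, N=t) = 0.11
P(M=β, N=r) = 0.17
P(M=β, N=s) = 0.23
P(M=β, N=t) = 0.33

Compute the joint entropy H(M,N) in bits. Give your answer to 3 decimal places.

H(M,N) = −Σ p(x,y)·log₂ p(x,y) over all 6 cells.
  cell (α,r): −0.11·log₂0.11 = 0.3503
  cell (α,s): −0.05·log₂0.05 = 0.2161
  cell (α,t): −0.11·log₂0.11 = 0.3503
  cell (β,r): −0.17·log₂0.17 = 0.4346
  cell (β,s): −0.23·log₂0.23 = 0.4877
  cell (β,t): −0.33·log₂0.33 = 0.5278
Sum = 2.367 bits.

2.367 bits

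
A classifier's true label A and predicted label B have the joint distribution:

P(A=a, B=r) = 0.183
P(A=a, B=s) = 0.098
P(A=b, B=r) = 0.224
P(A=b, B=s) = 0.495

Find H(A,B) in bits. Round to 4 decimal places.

1.7624 bits

H(A,B) = −Σ p(x,y)·log₂ p(x,y) over all 4 cells.
  cell (a,r): −0.183·log₂0.183 = 0.44837
  cell (a,s): −0.098·log₂0.098 = 0.32841
  cell (b,r): −0.224·log₂0.224 = 0.48349
  cell (b,s): −0.495·log₂0.495 = 0.50218
Sum = 1.7624 bits.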